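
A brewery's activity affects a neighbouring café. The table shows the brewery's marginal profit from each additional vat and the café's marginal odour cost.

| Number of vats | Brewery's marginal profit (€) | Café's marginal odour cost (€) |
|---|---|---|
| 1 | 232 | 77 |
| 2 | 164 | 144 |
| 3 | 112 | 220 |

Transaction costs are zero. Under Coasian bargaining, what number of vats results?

2

Bargaining reaches the level where marginal profit last exceeds marginal odour cost.
That holds through level 2 (164 ≥ 144) but not at 3 (112 < 220).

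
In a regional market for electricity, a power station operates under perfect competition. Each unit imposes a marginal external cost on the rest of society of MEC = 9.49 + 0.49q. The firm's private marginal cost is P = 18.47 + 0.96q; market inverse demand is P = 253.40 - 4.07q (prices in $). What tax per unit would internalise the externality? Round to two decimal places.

Social marginal cost = private MC + MEC = 27.96 + 1.45q.
Set SMC = demand: 27.96 + 1.45q = 253.40 - 4.07q → q* = 40.8406.
The Pigouvian tax equals MEC at q*: 9.49 + 0.49×40.8406 = 29.5019.

tax = $29.50 per unit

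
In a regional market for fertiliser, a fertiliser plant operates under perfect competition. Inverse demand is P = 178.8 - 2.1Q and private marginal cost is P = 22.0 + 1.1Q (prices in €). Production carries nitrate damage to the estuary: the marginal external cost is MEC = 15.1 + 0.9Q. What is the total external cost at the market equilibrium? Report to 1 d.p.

Market equilibrium (private): 22.0 + 1.1Q = 178.8 - 2.1Q → Q_m = 49.0000.
Total external cost = ∫₀^{Q_m} (15.1 + 0.9Q) dQ = 15.1×49.0000 + ½×0.9×49.0000² = 1820.3500.

€1820.4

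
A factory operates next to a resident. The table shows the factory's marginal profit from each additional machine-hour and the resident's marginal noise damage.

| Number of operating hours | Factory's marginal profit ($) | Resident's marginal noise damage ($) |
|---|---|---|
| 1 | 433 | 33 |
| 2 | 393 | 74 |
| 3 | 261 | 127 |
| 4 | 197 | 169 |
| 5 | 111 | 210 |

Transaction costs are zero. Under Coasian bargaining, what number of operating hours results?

4

Bargaining reaches the level where marginal profit last exceeds marginal noise damage.
That holds through level 4 (197 ≥ 169) but not at 5 (111 < 210).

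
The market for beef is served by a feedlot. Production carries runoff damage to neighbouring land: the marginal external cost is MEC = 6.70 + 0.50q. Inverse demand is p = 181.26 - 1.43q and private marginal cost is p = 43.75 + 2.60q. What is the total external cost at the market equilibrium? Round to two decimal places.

Market equilibrium (private): 43.75 + 2.60q = 181.26 - 1.43q → q_m = 34.1216.
Total external cost = ∫₀^{q_m} (6.70 + 0.50q) dq = 6.70×34.1216 + ½×0.50×34.1216² = 519.6856.

519.69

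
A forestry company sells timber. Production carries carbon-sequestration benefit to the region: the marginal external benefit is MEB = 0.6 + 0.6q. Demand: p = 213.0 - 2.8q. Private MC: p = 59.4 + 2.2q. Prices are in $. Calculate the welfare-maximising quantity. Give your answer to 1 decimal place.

Social marginal cost = private MC − MEB = 58.8 + 1.6q.
Set SMC = demand: 58.8 + 1.6q = 213.0 - 2.8q → q* = 35.0455.

q* = 35.0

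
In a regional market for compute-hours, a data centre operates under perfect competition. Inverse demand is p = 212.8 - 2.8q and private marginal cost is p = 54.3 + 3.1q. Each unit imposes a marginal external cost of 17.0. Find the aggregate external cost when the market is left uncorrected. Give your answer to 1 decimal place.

Market equilibrium (private): 54.3 + 3.1q = 212.8 - 2.8q → q_m = 26.8644.
Total external cost = MEC × q_m = 17.0 × 26.8644 = 456.6948.

456.7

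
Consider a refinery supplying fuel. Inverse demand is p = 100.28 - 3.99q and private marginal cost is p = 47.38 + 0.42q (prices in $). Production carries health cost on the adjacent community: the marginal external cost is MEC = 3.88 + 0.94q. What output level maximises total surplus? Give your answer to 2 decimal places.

q* = 9.16

Social marginal cost = private MC + MEC = 51.26 + 1.36q.
Set SMC = demand: 51.26 + 1.36q = 100.28 - 3.99q → q* = 9.1626.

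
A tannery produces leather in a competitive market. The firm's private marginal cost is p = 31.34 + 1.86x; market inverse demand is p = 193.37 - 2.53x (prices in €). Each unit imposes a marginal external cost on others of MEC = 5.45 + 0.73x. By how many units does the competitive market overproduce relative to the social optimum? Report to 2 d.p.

Market equilibrium (private): 31.34 + 1.86x = 193.37 - 2.53x → x_m = 36.9089.
Social marginal cost = private MC + MEC = 36.79 + 2.59x.
Set SMC = demand: 36.79 + 2.59x = 193.37 - 2.53x → x* = 30.5820.
Gap = |36.9089 − 30.5820| = 6.3269.

6.33 units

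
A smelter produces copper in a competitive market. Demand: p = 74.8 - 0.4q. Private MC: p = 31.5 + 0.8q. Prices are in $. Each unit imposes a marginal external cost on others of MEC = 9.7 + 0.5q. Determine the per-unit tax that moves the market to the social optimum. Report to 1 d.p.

tax = $19.6 per unit

Social marginal cost = private MC + MEC = 41.2 + 1.3q.
Set SMC = demand: 41.2 + 1.3q = 74.8 - 0.4q → q* = 19.7647.
The Pigouvian tax equals MEC at q*: 9.7 + 0.5×19.7647 = 19.5824.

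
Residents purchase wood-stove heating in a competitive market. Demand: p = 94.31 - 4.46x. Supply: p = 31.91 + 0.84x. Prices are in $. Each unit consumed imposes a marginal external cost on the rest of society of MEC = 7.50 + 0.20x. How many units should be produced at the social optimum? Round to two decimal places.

x* = 9.98

Social marginal benefit = demand − MEC = 86.81 - 4.66x.
Set SMB = MC: 86.81 - 4.66x = 31.91 + 0.84x → x* = 9.9818.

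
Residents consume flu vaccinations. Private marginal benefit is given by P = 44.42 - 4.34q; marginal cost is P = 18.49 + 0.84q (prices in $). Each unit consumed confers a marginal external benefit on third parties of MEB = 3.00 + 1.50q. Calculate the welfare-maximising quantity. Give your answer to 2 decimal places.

Social marginal benefit = demand + MEB = 47.42 - 2.84q.
Set SMB = MC: 47.42 - 2.84q = 18.49 + 0.84q → q* = 7.8614.

q* = 7.86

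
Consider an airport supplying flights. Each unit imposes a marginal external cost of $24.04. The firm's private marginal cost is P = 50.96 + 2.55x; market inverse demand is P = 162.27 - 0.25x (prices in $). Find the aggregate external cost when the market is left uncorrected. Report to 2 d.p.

$955.68

Market equilibrium (private): 50.96 + 2.55x = 162.27 - 0.25x → x_m = 39.7536.
Total external cost = MEC × x_m = 24.04 × 39.7536 = 955.6765.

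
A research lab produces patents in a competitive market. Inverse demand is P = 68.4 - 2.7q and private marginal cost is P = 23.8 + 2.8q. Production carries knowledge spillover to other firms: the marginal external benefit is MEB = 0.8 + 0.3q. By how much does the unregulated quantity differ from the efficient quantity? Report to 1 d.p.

Market equilibrium (private): 23.8 + 2.8q = 68.4 - 2.7q → q_m = 8.1091.
Social marginal cost = private MC − MEB = 23.0 + 2.5q.
Set SMC = demand: 23.0 + 2.5q = 68.4 - 2.7q → q* = 8.7308.
Gap = |8.1091 − 8.7308| = 0.6217.

0.6 units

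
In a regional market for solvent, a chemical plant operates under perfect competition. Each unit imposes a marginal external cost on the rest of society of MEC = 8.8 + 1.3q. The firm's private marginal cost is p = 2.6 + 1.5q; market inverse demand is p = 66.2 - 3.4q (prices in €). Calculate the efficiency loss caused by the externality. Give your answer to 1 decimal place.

Market equilibrium (private): 2.6 + 1.5q = 66.2 - 3.4q → q_m = 12.9796.
Social marginal cost = private MC + MEC = 11.4 + 2.8q.
Set SMC = demand: 11.4 + 2.8q = 66.2 - 3.4q → q* = 8.8387.
The welfare-loss triangle has base |q_m − q*| and height MEC(q_m) (the vertical gap between SMC and demand is zero at q* and MEC at q_m).
DWL = ½ × 4.1409 × 25.6735 = 53.1557.

DWL = €53.2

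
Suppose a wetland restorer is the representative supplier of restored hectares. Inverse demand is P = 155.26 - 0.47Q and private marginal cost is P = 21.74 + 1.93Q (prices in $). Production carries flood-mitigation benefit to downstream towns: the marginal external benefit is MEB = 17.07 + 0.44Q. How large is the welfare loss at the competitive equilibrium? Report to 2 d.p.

Market equilibrium (private): 21.74 + 1.93Q = 155.26 - 0.47Q → Q_m = 55.6333.
Social marginal cost = private MC − MEB = 4.67 + 1.49Q.
Set SMC = demand: 4.67 + 1.49Q = 155.26 - 0.47Q → Q* = 76.8316.
Height of the DWL triangle at Q_m is demand(Q_m) − SMC(Q_m) = MEB(Q_m) = 41.5487.
DWL = ½ × 21.1983 × 41.5487 = 440.3809.

DWL = $440.38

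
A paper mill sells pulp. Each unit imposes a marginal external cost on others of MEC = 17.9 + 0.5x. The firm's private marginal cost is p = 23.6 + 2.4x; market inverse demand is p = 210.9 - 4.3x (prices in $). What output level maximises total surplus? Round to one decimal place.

Social marginal cost = private MC + MEC = 41.5 + 2.9x.
Set SMC = demand: 41.5 + 2.9x = 210.9 - 4.3x → x* = 23.5278.

x* = 23.5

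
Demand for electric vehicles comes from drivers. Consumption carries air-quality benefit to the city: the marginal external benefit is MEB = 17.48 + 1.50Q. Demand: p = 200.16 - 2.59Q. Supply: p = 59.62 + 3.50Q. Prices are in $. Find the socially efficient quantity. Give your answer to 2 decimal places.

Q* = 34.43

Social marginal benefit = demand + MEB = 217.64 - 1.09Q.
Set SMB = MC: 217.64 - 1.09Q = 59.62 + 3.50Q → Q* = 34.4270.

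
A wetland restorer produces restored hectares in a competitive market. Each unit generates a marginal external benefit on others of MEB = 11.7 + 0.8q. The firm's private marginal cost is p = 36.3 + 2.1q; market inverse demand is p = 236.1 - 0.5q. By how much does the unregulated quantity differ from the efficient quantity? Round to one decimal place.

40.7 units

Market equilibrium (private): 36.3 + 2.1q = 236.1 - 0.5q → q_m = 76.8462.
Social marginal cost = private MC − MEB = 24.6 + 1.3q.
Set SMC = demand: 24.6 + 1.3q = 236.1 - 0.5q → q* = 117.5000.
Gap = |76.8462 − 117.5000| = 40.6538.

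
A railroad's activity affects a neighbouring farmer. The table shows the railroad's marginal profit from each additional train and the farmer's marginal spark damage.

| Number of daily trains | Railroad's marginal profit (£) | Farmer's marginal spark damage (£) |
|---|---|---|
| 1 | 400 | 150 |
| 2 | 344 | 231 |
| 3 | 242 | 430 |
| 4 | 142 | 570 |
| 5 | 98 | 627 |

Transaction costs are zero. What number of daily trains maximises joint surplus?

2

Bargaining reaches the level where marginal profit last exceeds marginal spark damage.
That holds through level 2 (344 ≥ 231) but not at 3 (242 < 430).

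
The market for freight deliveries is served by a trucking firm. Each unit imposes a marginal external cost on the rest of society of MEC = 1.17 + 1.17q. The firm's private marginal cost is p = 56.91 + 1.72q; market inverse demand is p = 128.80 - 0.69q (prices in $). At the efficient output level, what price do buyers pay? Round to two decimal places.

P = $115.17

Social marginal cost = private MC + MEC = 58.08 + 2.89q.
Set SMC = demand: 58.08 + 2.89q = 128.80 - 0.69q → q* = 19.7542.
Consumer price on the demand curve at q*: 128.80 − 0.69×19.7542 = 115.1696.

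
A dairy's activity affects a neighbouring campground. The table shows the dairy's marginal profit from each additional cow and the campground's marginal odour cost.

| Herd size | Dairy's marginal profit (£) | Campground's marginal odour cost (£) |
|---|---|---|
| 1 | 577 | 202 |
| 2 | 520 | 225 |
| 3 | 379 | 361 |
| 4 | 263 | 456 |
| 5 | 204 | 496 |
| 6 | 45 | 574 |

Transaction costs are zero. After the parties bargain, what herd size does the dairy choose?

3

Bargaining reaches the level where marginal profit last exceeds marginal odour cost.
That holds through level 3 (379 ≥ 361) but not at 4 (263 < 456).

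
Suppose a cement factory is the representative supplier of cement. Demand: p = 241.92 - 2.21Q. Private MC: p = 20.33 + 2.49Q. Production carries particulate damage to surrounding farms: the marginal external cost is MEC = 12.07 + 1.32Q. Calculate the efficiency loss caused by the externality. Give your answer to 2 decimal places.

Market equilibrium (private): 20.33 + 2.49Q = 241.92 - 2.21Q → Q_m = 47.1468.
Social marginal cost = private MC + MEC = 32.40 + 3.81Q.
Set SMC = demand: 32.40 + 3.81Q = 241.92 - 2.21Q → Q* = 34.8040.
Between Q* and Q_m the wedge SMC − demand runs linearly from 0 to MEC(Q_m), so the loss is a triangle.
DWL = ½ × 12.3428 × 74.3038 = 458.5585.

DWL = 458.56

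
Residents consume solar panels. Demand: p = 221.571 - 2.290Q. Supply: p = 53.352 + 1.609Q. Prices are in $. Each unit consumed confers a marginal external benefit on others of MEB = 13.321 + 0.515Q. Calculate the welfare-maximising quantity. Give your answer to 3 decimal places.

Q* = 53.647

Social marginal benefit = demand + MEB = 234.892 - 1.775Q.
Set SMB = MC: 234.892 - 1.775Q = 53.352 + 1.609Q → Q* = 53.6466.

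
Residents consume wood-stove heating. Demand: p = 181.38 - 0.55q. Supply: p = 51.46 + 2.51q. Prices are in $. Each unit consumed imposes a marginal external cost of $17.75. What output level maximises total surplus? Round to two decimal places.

Social marginal benefit = demand − MEC = 163.63 - 0.55q.
Set SMB = MC: 163.63 - 0.55q = 51.46 + 2.51q → q* = 36.6569.

q* = 36.66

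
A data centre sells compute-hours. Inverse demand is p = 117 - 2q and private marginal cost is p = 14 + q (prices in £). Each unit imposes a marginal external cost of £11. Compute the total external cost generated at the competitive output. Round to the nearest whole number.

Market equilibrium (private): 14 + q = 117 - 2q → q_m = 34.3333.
Total external cost = MEC × q_m = 11 × 34.3333 = 377.6663.

£378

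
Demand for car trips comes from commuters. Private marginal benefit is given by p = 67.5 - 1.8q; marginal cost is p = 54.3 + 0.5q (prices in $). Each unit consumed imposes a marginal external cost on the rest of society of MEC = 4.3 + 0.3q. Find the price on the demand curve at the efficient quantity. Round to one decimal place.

P = $61.3

Social marginal benefit = demand − MEC = 63.2 - 2.1q.
Set SMB = MC: 63.2 - 2.1q = 54.3 + 0.5q → q* = 3.4231.
Consumer price on the demand curve at q*: 67.5 − 1.8×3.4231 = 61.3384.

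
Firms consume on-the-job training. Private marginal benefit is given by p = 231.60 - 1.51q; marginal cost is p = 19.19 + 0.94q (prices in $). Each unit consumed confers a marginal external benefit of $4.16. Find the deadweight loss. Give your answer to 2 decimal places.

DWL = $3.53

Market equilibrium (private): 19.19 + 0.94q = 231.60 - 1.51q → q_m = 86.6980.
Social marginal benefit = demand + MEB = 235.76 - 1.51q.
Set SMB = MC: 235.76 - 1.51q = 19.19 + 0.94q → q* = 88.3959.
The loss is the area between SMB and MC from q* to q_m; with linear curves that's a triangle of height MEB(q_m).
DWL = ½ × 1.6979 × 4.1600 = 3.5316.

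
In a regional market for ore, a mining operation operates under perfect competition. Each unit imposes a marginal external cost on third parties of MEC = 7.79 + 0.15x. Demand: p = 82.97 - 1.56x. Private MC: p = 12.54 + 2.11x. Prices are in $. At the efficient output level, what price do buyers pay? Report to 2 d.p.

Social marginal cost = private MC + MEC = 20.33 + 2.26x.
Set SMC = demand: 20.33 + 2.26x = 82.97 - 1.56x → x* = 16.3979.
Consumer price on the demand curve at x*: 82.97 − 1.56×16.3979 = 57.3893.

P = $57.39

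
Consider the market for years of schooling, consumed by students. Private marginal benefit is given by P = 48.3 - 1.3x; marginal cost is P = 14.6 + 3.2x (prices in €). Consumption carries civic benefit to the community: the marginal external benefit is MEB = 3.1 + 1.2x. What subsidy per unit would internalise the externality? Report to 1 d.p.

subsidy = €16.5 per unit

Social marginal benefit = demand + MEB = 51.4 - 0.1x.
Set SMB = MC: 51.4 - 0.1x = 14.6 + 3.2x → x* = 11.1515.
The Pigouvian subsidy equals MEB at x*: 3.1 + 1.2×11.1515 = 16.4818.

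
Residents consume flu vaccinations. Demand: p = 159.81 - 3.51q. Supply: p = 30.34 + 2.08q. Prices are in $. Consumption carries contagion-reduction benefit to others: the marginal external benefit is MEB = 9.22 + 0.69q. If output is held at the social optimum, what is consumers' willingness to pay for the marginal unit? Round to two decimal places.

P = $60.46

Social marginal benefit = demand + MEB = 169.03 - 2.82q.
Set SMB = MC: 169.03 - 2.82q = 30.34 + 2.08q → q* = 28.3041.
Consumer price on the demand curve at q*: 159.81 − 3.51×28.3041 = 60.4626.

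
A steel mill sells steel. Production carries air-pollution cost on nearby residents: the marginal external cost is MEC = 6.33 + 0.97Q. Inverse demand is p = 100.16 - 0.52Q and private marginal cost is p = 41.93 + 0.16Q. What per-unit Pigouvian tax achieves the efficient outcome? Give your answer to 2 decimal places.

Social marginal cost = private MC + MEC = 48.26 + 1.13Q.
Set SMC = demand: 48.26 + 1.13Q = 100.16 - 0.52Q → Q* = 31.4545.
The Pigouvian tax equals MEC at Q*: 6.33 + 0.97×31.4545 = 36.8409.

tax = 36.84 per unit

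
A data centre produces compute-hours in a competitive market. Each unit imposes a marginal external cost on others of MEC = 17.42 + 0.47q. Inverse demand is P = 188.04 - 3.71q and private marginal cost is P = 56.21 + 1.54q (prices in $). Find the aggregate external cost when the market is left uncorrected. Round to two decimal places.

$585.60

Market equilibrium (private): 56.21 + 1.54q = 188.04 - 3.71q → q_m = 25.1105.
Total external cost = ∫₀^{q_m} (17.42 + 0.47q) dq = 17.42×25.1105 + ½×0.47×25.1105² = 585.6012.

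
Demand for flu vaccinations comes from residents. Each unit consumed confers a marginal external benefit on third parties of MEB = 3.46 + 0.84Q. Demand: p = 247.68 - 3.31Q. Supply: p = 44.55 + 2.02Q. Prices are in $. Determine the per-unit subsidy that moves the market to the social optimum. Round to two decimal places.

subsidy = $42.11 per unit

Social marginal benefit = demand + MEB = 251.14 - 2.47Q.
Set SMB = MC: 251.14 - 2.47Q = 44.55 + 2.02Q → Q* = 46.0111.
The Pigouvian subsidy equals MEB at Q*: 3.46 + 0.84×46.0111 = 42.1093.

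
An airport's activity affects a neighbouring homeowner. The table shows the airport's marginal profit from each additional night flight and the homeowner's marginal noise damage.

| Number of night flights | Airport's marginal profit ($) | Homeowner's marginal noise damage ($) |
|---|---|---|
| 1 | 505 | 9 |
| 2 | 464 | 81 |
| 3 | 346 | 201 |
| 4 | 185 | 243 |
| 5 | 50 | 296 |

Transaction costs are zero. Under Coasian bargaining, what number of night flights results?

Bargaining reaches the level where marginal profit last exceeds marginal noise damage.
That holds through level 3 (346 ≥ 201) but not at 4 (185 < 243).

3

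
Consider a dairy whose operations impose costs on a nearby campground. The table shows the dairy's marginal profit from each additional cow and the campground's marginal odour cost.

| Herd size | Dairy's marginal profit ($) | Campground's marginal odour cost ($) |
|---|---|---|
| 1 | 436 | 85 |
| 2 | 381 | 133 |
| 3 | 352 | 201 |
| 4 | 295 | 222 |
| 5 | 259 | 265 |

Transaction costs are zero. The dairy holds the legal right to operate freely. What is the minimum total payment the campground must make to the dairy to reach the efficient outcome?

$259

Left alone the dairy would choose level 5 (marginal profit stays positive).
Efficient level: k* = 4 (marginal profit ≥ marginal odour cost through 4).
The campground must at least cover the dairy's forgone profit from cutting 5→4: 259 = 259.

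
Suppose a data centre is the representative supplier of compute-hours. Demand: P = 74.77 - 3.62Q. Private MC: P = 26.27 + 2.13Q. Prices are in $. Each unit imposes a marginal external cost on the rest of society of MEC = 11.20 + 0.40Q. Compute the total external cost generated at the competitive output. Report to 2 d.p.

$108.70

Market equilibrium (private): 26.27 + 2.13Q = 74.77 - 3.62Q → Q_m = 8.4348.
Total external cost = ∫₀^{Q_m} (11.20 + 0.40Q) dQ = 11.20×8.4348 + ½×0.40×8.4348² = 108.6989.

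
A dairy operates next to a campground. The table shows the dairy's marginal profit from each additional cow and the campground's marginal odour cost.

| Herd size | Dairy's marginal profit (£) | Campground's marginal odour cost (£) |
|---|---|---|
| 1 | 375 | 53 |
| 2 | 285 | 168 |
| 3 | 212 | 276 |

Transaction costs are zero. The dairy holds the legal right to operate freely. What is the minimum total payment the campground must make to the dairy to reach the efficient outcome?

£212

Left alone the dairy would choose level 3 (marginal profit stays positive).
Efficient level: k* = 2 (marginal profit ≥ marginal odour cost through 2).
The campground must at least cover the dairy's forgone profit from cutting 3→2: 212 = 212.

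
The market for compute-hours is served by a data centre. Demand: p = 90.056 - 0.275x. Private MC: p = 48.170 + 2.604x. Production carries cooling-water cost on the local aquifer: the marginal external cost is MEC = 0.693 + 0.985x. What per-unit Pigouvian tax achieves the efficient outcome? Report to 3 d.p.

tax = 11.194 per unit

Social marginal cost = private MC + MEC = 48.863 + 3.589x.
Set SMC = demand: 48.863 + 3.589x = 90.056 - 0.275x → x* = 10.6607.
The Pigouvian tax equals MEC at x*: 0.693 + 0.985×10.6607 = 11.1938.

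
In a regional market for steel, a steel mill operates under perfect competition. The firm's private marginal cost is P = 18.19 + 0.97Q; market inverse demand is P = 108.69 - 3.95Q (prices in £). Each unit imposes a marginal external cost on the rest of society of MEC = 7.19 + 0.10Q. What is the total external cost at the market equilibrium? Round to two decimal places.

£149.17

Market equilibrium (private): 18.19 + 0.97Q = 108.69 - 3.95Q → Q_m = 18.3943.
Total external cost = ∫₀^{Q_m} (7.19 + 0.10Q) dQ = 7.19×18.3943 + ½×0.10×18.3943² = 149.1725.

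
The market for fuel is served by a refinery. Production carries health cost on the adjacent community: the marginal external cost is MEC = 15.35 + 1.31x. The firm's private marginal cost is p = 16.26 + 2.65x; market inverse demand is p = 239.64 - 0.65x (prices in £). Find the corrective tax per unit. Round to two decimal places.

tax = £74.46 per unit

Social marginal cost = private MC + MEC = 31.61 + 3.96x.
Set SMC = demand: 31.61 + 3.96x = 239.64 - 0.65x → x* = 45.1258.
The Pigouvian tax equals MEC at x*: 15.35 + 1.31×45.1258 = 74.4648.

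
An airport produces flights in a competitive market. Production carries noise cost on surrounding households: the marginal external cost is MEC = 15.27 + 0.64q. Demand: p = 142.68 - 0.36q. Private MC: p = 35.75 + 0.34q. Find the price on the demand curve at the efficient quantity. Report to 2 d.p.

P = 118.05

Social marginal cost = private MC + MEC = 51.02 + 0.98q.
Set SMC = demand: 51.02 + 0.98q = 142.68 - 0.36q → q* = 68.4030.
Consumer price on the demand curve at q*: 142.68 − 0.36×68.4030 = 118.0549.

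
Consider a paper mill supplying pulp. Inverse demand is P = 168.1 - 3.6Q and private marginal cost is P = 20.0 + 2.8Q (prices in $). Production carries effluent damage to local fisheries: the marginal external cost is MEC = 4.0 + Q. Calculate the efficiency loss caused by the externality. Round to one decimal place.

DWL = $49.8

Market equilibrium (private): 20.0 + 2.8Q = 168.1 - 3.6Q → Q_m = 23.1406.
Social marginal cost = private MC + MEC = 24.0 + 3.8Q.
Set SMC = demand: 24.0 + 3.8Q = 168.1 - 3.6Q → Q* = 19.4730.
The welfare-loss triangle has base |Q_m − Q*| and height MEC(Q_m) (the vertical gap between SMC and demand is zero at Q* and MEC at Q_m).
DWL = ½ × 3.6676 × 27.1406 = 49.7704.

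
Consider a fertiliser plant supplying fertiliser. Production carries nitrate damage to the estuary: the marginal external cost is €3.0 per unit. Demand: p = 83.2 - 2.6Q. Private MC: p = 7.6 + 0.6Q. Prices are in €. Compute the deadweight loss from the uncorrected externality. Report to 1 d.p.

Market equilibrium (private): 7.6 + 0.6Q = 83.2 - 2.6Q → Q_m = 23.6250.
Social marginal cost = private MC + MEC = 10.6 + 0.6Q.
Set SMC = demand: 10.6 + 0.6Q = 83.2 - 2.6Q → Q* = 22.6875.
Height of the DWL triangle at Q_m is SMC(Q_m) − demand(Q_m) = MEC(Q_m) = 3.0000.
DWL = ½ × 0.9375 × 3.0000 = 1.4063.

DWL = €1.4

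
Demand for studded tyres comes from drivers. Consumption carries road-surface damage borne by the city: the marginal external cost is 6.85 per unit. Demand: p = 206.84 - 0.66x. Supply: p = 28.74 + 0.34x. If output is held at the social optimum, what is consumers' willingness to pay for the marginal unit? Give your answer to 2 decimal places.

Social marginal benefit = demand − MEC = 199.99 - 0.66x.
Set SMB = MC: 199.99 - 0.66x = 28.74 + 0.34x → x* = 171.2500.
Consumer price on the demand curve at x*: 206.84 − 0.66×171.2500 = 93.8150.

P = 93.82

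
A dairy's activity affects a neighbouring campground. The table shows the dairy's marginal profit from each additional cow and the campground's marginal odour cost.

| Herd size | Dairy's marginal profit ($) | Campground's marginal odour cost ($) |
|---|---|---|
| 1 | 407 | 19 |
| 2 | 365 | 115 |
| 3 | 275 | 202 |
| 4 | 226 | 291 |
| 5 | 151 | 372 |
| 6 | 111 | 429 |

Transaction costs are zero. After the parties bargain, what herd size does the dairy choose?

3

Bargaining reaches the level where marginal profit last exceeds marginal odour cost.
That holds through level 3 (275 ≥ 202) but not at 4 (226 < 291).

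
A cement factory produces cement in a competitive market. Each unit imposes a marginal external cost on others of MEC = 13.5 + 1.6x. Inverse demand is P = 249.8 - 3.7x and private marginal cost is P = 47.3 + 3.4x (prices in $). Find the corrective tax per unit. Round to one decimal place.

tax = $48.3 per unit

Social marginal cost = private MC + MEC = 60.8 + 5.0x.
Set SMC = demand: 60.8 + 5.0x = 249.8 - 3.7x → x* = 21.7241.
The Pigouvian tax equals MEC at x*: 13.5 + 1.6×21.7241 = 48.2586.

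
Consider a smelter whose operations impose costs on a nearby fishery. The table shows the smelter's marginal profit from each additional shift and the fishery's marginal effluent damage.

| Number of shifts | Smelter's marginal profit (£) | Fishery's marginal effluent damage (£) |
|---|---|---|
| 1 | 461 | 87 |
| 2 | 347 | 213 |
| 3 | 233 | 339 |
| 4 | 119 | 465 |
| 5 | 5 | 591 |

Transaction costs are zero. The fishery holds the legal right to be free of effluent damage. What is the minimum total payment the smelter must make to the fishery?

£300

Efficient level: marginal profit ≥ marginal effluent damage through level 2, so k* = 2.
With the fishery holding the right, the smelter must at least compensate total damage at k*: 87 + 213 = 300.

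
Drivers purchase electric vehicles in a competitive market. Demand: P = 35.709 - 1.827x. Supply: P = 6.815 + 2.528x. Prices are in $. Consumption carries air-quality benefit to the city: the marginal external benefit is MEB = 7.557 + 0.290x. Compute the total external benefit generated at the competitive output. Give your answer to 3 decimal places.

Market equilibrium (private): 6.815 + 2.528x = 35.709 - 1.827x → x_m = 6.6347.
Total external benefit = ∫₀^{x_m} (7.557 + 0.290x) dx = 7.557×6.6347 + ½×0.290×6.6347² = 56.5212.

$56.521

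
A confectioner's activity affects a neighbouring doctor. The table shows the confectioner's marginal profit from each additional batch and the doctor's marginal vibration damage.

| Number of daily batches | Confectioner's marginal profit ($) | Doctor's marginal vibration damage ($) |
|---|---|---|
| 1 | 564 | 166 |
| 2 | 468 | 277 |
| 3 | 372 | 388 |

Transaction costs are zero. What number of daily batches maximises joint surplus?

Bargaining reaches the level where marginal profit last exceeds marginal vibration damage.
That holds through level 2 (468 ≥ 277) but not at 3 (372 < 388).

2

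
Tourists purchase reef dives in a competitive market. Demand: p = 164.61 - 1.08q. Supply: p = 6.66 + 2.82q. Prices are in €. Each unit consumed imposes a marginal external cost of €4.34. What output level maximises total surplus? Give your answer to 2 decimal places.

Social marginal benefit = demand − MEC = 160.27 - 1.08q.
Set SMB = MC: 160.27 - 1.08q = 6.66 + 2.82q → q* = 39.3872.

q* = 39.39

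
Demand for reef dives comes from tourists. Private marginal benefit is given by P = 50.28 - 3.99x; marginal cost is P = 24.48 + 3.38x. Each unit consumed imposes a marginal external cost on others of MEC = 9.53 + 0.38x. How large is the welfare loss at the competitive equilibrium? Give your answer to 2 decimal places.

Market equilibrium (private): 24.48 + 3.38x = 50.28 - 3.99x → x_m = 3.5007.
Social marginal benefit = demand − MEC = 40.75 - 4.37x.
Set SMB = MC: 40.75 - 4.37x = 24.48 + 3.38x → x* = 2.0994.
The welfare-loss triangle has base |x_m − x*| and height MEC(x_m) (the vertical gap between SMB and MC is zero at x* and MEC at x_m).
DWL = ½ × 1.4013 × 10.8603 = 7.6093.

DWL = 7.61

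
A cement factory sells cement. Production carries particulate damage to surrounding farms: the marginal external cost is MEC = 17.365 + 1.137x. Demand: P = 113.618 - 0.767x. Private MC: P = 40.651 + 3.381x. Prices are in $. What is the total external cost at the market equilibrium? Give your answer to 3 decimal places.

Market equilibrium (private): 40.651 + 3.381x = 113.618 - 0.767x → x_m = 17.5909.
Total external cost = ∫₀^{x_m} (17.365 + 1.137x) dx = 17.365×17.5909 + ½×1.137×17.5909² = 481.3825.

$481.382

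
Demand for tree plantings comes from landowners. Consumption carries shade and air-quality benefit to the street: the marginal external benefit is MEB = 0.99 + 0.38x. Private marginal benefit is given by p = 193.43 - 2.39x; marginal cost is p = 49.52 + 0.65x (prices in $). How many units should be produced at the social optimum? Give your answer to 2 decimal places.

Social marginal benefit = demand + MEB = 194.42 - 2.01x.
Set SMB = MC: 194.42 - 2.01x = 49.52 + 0.65x → x* = 54.4737.

x* = 54.47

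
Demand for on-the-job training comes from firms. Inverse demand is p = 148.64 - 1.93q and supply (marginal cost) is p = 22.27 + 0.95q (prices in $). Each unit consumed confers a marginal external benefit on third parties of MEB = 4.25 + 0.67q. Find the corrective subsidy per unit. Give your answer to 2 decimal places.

Social marginal benefit = demand + MEB = 152.89 - 1.26q.
Set SMB = MC: 152.89 - 1.26q = 22.27 + 0.95q → q* = 59.1041.
The Pigouvian subsidy equals MEB at q*: 4.25 + 0.67×59.1041 = 43.8497.

subsidy = $43.85 per unit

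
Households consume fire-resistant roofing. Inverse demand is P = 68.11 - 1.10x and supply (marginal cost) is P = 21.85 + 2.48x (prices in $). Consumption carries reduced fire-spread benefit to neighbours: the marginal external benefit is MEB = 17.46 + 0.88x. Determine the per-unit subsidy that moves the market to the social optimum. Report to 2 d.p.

subsidy = $38.23 per unit

Social marginal benefit = demand + MEB = 85.57 - 0.22x.
Set SMB = MC: 85.57 - 0.22x = 21.85 + 2.48x → x* = 23.6000.
The Pigouvian subsidy equals MEB at x*: 17.46 + 0.88×23.6000 = 38.2280.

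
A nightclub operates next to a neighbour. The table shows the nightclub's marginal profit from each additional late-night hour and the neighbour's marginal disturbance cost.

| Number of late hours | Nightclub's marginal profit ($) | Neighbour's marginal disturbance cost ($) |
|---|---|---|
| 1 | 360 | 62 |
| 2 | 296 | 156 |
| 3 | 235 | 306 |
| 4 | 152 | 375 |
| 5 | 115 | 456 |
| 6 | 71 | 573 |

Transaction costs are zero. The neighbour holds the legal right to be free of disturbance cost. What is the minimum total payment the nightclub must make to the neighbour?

Efficient level: marginal profit ≥ marginal disturbance cost through level 2, so k* = 2.
With the neighbour holding the right, the nightclub must at least compensate total damage at k*: 62 + 156 = 218.

$218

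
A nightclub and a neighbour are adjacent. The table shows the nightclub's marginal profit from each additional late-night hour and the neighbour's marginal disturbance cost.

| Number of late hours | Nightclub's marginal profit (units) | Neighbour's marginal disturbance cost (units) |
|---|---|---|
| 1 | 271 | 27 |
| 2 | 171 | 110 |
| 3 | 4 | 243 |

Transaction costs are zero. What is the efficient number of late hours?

2

Bargaining reaches the level where marginal profit last exceeds marginal disturbance cost.
That holds through level 2 (171 ≥ 110) but not at 3 (4 < 243).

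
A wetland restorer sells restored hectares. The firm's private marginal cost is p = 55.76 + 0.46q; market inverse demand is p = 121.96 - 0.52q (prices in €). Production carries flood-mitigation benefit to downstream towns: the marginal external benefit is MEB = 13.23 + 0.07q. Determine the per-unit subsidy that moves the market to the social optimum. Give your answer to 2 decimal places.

subsidy = €19.34 per unit

Social marginal cost = private MC − MEB = 42.53 + 0.39q.
Set SMC = demand: 42.53 + 0.39q = 121.96 - 0.52q → q* = 87.2857.
The Pigouvian subsidy equals MEB at q*: 13.23 + 0.07×87.2857 = 19.3400.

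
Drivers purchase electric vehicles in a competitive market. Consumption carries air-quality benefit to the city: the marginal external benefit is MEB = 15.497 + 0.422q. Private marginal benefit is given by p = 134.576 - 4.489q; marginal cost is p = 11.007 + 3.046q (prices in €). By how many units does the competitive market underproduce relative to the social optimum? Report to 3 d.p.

Market equilibrium (private): 11.007 + 3.046q = 134.576 - 4.489q → q_m = 16.3993.
Social marginal benefit = demand + MEB = 150.073 - 4.067q.
Set SMB = MC: 150.073 - 4.067q = 11.007 + 3.046q → q* = 19.5510.
Gap = |16.3993 − 19.5510| = 3.1517.

3.152 units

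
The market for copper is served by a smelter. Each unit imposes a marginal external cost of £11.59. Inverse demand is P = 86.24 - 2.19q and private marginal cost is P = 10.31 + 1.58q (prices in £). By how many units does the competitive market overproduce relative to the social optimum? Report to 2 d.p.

Market equilibrium (private): 10.31 + 1.58q = 86.24 - 2.19q → q_m = 20.1406.
Social marginal cost = private MC + MEC = 21.90 + 1.58q.
Set SMC = demand: 21.90 + 1.58q = 86.24 - 2.19q → q* = 17.0663.
Gap = |20.1406 − 17.0663| = 3.0743.

3.07 units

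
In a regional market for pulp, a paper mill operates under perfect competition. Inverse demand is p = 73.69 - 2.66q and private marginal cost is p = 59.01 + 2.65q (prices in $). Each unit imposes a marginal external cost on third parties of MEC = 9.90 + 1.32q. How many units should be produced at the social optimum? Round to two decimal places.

Social marginal cost = private MC + MEC = 68.91 + 3.97q.
Set SMC = demand: 68.91 + 3.97q = 73.69 - 2.66q → q* = 0.7210.

q* = 0.72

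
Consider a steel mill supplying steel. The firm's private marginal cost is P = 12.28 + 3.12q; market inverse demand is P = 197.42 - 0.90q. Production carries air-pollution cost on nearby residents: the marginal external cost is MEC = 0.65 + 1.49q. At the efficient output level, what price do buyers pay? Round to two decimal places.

Social marginal cost = private MC + MEC = 12.93 + 4.61q.
Set SMC = demand: 12.93 + 4.61q = 197.42 - 0.90q → q* = 33.4828.
Consumer price on the demand curve at q*: 197.42 − 0.90×33.4828 = 167.2855.

P = 167.29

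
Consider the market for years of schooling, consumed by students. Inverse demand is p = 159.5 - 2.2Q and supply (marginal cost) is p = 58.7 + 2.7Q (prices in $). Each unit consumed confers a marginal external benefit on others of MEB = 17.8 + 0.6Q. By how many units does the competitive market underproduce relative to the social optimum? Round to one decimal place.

Market equilibrium (private): 58.7 + 2.7Q = 159.5 - 2.2Q → Q_m = 20.5714.
Social marginal benefit = demand + MEB = 177.3 - 1.6Q.
Set SMB = MC: 177.3 - 1.6Q = 58.7 + 2.7Q → Q* = 27.5814.
Gap = |20.5714 − 27.5814| = 7.0100.

7.0 units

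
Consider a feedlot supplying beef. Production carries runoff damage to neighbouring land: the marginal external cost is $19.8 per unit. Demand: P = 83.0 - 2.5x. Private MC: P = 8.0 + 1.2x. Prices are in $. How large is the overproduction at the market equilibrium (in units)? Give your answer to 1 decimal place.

5.4 units

Market equilibrium (private): 8.0 + 1.2x = 83.0 - 2.5x → x_m = 20.2703.
Social marginal cost = private MC + MEC = 27.8 + 1.2x.
Set SMC = demand: 27.8 + 1.2x = 83.0 - 2.5x → x* = 14.9189.
Gap = |20.2703 − 14.9189| = 5.3514.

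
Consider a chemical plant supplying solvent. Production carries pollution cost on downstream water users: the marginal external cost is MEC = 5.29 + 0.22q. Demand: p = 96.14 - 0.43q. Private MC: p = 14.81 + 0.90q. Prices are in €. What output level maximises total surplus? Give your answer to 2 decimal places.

Social marginal cost = private MC + MEC = 20.10 + 1.12q.
Set SMC = demand: 20.10 + 1.12q = 96.14 - 0.43q → q* = 49.0581.

q* = 49.06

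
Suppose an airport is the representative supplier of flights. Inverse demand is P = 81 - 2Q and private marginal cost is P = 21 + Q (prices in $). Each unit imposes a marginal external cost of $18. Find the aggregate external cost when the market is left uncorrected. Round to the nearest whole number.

$360

Market equilibrium (private): 21 + Q = 81 - 2Q → Q_m = 20.0000.
Total external cost = MEC × Q_m = 18 × 20.0000 = 360.0000.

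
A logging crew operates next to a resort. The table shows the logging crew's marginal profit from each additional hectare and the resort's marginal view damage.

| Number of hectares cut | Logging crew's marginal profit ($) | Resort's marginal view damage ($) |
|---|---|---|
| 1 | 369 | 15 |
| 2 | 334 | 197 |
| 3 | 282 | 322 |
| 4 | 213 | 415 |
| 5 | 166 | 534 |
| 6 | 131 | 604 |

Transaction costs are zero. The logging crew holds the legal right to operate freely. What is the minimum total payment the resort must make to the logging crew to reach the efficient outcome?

Left alone the logging crew would choose level 6 (marginal profit stays positive).
Efficient level: k* = 2 (marginal profit ≥ marginal view damage through 2).
The resort must at least cover the logging crew's forgone profit from cutting 6→2: 282 + 213 + 166 + 131 = 792.

$792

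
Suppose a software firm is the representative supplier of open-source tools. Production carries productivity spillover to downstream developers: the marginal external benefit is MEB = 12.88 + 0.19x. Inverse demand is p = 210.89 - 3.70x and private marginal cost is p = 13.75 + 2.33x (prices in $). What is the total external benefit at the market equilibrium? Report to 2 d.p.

Market equilibrium (private): 13.75 + 2.33x = 210.89 - 3.70x → x_m = 32.6932.
Total external benefit = ∫₀^{x_m} (12.88 + 0.19x) dx = 12.88×32.6932 + ½×0.19×32.6932² = 522.6287.

$522.63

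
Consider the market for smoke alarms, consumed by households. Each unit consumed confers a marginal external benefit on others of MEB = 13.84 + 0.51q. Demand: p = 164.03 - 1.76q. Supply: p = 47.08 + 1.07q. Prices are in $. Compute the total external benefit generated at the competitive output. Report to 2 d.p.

Market equilibrium (private): 47.08 + 1.07q = 164.03 - 1.76q → q_m = 41.3251.
Total external benefit = ∫₀^{q_m} (13.84 + 0.51q) dq = 13.84×41.3251 + ½×0.51×41.3251² = 1007.4192.

$1007.42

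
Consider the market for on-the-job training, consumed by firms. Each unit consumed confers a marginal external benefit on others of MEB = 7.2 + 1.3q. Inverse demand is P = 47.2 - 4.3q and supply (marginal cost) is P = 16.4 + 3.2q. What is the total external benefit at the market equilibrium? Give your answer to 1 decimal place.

Market equilibrium (private): 16.4 + 3.2q = 47.2 - 4.3q → q_m = 4.1067.
Total external benefit = ∫₀^{q_m} (7.2 + 1.3q) dq = 7.2×4.1067 + ½×1.3×4.1067² = 40.5305.

40.5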